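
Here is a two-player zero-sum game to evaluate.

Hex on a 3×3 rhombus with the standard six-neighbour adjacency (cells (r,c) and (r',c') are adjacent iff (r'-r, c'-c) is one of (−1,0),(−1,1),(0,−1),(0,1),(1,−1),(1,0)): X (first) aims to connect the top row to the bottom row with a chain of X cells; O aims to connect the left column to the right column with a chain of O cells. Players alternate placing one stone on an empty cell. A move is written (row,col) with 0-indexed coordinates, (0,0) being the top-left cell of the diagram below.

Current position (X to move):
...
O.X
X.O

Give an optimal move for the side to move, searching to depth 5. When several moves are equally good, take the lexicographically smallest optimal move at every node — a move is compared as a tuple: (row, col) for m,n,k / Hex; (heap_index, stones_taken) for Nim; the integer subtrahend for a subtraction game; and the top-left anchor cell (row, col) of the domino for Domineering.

p1 X@[.../O.X/X.O]: (0,0)[X../O.X/X.O]-1 (0,1)[.X./O.X/X.O]-1 (0,2)[..X/O.X/X.O]+1* (1,1)[.../OXX/X.O]+1 (2,1)[.../O.X/XXO]-1
p2 O@[..X/O.X/X.O]: (0,0)[O.X/O.X/X.O]-1* (0,1)[.OX/O.X/X.O]-1 (1,1)[..X/OOX/X.O]-1 (2,1)[..X/O.X/XOO]-1
p3 X@[O.X/O.X/X.O]: (0,1)[OXX/O.X/X.O]+1* (1,1)[O.X/OXX/X.O]+1 (2,1)[O.X/O.X/XXO]+1
p4 O@[OXX/O.X/X.O]: (1,1)[OXX/OOX/X.O]-1* (2,1)[OXX/O.X/XOO]-1
p5 X@[OXX/OOX/X.O]: (2,1)[OXX/OOX/XXO]+1*
p6 O@[OXX/OOX/XXO] terminal -1; root [.../O.X/X.O] d5

X's best at [.../O.X/X.O]: (0,2)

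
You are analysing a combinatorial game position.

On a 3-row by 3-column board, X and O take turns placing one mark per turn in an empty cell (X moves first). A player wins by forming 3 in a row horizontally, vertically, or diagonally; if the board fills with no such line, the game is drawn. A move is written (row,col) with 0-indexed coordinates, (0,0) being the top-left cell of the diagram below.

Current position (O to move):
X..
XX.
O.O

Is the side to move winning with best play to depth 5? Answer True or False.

[X../XX./O.O] O move#1: (0,1):-1/XO./XX./O.O, (0,2):-1/X.O/XX./O.O, (1,2):+1/X../XXO/O.O*, (2,1):+1/X../XX./OOO
[X../XXO/O.O] X move#2: (0,1):-1/XX./XXO/O.O*, (0,2):-1/X.X/XXO/O.O, (2,1):-1/X../XXO/OXO
[XX./XXO/O.O] O move#3: (0,2):+1/XXO/XXO/O.O*, (2,1):+1/XX./XXO/OOO
[XXO/XXO/O.O] end (terminal -1, X#4); searched X../XX./O.O to 5

O winning at [X../XX./O.O]: True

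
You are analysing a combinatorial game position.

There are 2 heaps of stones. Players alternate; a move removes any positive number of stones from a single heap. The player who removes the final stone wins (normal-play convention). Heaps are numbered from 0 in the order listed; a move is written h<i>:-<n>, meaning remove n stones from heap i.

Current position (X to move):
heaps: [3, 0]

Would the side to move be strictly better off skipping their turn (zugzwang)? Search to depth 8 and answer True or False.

ply 1, X at (3,0) | h0:-1=-1→(2,0); h0:-2=-1→(1,0); h0:-3=+1→(0,0)*
ply 2: (0,0) is terminal -1 (O); from (3,0) depth 8
suppose X passes — search the same position with O to move:
pass> ply 1, O at (3,0) | h0:-1=-1→(2,0); h0:-2=-1→(1,0); h0:-3=+1→(0,0)*
pass> ply 2: (0,0) is terminal -1 (X); from (3,0) depth 8
for X: play +1, pass -1

zugzwang((3,0), X) = False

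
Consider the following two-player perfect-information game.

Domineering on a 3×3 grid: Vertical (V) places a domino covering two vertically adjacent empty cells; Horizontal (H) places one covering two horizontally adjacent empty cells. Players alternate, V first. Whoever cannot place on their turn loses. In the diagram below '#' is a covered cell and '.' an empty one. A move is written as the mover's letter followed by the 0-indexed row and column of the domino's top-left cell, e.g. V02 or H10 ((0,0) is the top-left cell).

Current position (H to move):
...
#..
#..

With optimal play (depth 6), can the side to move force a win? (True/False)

H winning at [.../#../#..]: True

p1 H@[.../#../#..]: H00[##./#../#..]-1 H01[.##/#../#..]-1 H11[.../###/#..]+1* H21[.../#../###]-1
p2 V@[.../###/#..] terminal -1; root [.../#../#..] d6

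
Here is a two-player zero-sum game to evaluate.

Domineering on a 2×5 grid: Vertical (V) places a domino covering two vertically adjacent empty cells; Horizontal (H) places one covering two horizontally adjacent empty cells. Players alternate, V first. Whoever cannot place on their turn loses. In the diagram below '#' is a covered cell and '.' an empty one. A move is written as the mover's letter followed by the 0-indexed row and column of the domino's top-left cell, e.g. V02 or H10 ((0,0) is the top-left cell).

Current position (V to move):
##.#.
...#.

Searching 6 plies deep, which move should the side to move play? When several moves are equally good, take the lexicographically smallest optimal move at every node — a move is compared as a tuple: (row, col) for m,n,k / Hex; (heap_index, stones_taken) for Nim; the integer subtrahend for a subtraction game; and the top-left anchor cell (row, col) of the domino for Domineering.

[##.#./...#.] V move#1: V02:+1/####./..##.*, V04:-1/##.##/...##
[####./..##.] H move#2: H10:-1/####./####.*
[####./####.] V move#3: V04:+1/#####/#####*
[#####/#####] end (terminal -1, H#4); searched ##.#./...#. to 6

V's best at [##.#./...#.]: V02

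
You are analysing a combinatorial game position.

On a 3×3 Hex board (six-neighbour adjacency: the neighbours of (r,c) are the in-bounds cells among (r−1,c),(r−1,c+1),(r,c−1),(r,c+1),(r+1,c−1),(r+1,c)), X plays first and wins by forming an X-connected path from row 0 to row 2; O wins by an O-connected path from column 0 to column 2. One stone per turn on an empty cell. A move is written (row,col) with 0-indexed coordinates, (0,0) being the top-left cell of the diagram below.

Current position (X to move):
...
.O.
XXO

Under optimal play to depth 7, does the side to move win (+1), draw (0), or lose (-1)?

value(.../.O./XXO, X) = +1

p1 X@[.../.O./XXO]: (0,0)[X../.O./XXO]-1 (0,1)[.X./.O./XXO]-1 (0,2)[..X/.O./XXO]+1* (1,0)[.../XO./XXO]+1 (1,2)[.../.OX/XXO]+1
p2 O@[..X/.O./XXO]: (0,0)[O.X/.O./XXO]-1* (0,1)[.OX/.O./XXO]-1 (1,0)[..X/OO./XXO]-1 (1,2)[..X/.OO/XXO]-1
p3 X@[O.X/.O./XXO]: (0,1)[OXX/.O./XXO]+1* (1,0)[O.X/XO./XXO]+1 (1,2)[O.X/.OX/XXO]+1
p4 O@[OXX/.O./XXO]: (1,0)[OXX/OO./XXO]-1* (1,2)[OXX/.OO/XXO]-1
p5 X@[OXX/OO./XXO]: (1,2)[OXX/OOX/XXO]+1*
p6 O@[OXX/OOX/XXO] terminal -1; root [.../.O./XXO] d7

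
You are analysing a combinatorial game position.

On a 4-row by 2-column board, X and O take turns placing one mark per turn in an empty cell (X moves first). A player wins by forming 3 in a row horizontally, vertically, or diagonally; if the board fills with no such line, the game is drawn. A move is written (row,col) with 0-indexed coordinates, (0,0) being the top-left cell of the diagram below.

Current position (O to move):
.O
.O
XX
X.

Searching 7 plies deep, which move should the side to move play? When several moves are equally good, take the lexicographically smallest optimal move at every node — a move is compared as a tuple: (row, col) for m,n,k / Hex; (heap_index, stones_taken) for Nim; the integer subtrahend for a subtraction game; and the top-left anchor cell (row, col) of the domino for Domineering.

p1 O@[.O/.O/XX/X.]: (0,0)[OO/.O/XX/X.]-1 (1,0)[.O/OO/XX/X.]+0* (3,1)[.O/.O/XX/XO]-1
p2 X@[.O/OO/XX/X.]: (0,0)[XO/OO/XX/X.]+0* (3,1)[.O/OO/XX/XX]+0
p3 O@[XO/OO/XX/X.]: (3,1)[XO/OO/XX/XO]+0*
p4 X@[XO/OO/XX/XO] terminal +0; root [.O/.O/XX/X.] d7

O's best at [.O/.O/XX/X.]: (1,0)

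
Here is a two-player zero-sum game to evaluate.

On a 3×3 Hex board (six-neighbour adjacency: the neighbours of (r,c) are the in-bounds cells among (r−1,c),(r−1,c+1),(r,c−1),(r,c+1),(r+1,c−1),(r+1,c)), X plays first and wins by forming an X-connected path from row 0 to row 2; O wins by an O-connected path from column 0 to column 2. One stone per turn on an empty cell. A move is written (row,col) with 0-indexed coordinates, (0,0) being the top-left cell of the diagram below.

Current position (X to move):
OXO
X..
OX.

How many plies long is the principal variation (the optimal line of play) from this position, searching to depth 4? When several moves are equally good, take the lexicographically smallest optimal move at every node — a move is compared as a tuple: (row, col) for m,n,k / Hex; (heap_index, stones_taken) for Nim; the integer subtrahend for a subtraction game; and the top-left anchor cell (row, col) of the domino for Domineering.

[OXO/X../OX.] X move#1: (1,1):+1/OXO/XX./OX.*, (1,2):-1/OXO/X.X/OX., (2,2):-1/OXO/X../OXX
[OXO/XX./OX.] end (terminal -1, O#2); searched OXO/X../OX. to 4

PV length from [OXO/X../OX.]: 1 ply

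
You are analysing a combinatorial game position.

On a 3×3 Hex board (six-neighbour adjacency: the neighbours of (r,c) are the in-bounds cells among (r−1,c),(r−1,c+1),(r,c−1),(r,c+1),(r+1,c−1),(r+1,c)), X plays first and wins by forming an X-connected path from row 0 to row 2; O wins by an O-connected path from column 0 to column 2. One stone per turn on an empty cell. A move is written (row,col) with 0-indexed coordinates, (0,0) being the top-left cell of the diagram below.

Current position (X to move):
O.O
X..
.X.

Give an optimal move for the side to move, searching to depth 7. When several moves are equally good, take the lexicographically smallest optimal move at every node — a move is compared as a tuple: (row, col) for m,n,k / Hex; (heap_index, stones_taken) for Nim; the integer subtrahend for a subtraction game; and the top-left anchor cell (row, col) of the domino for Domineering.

p1 X@[O.O/X../.X.]: (0,1)[OXO/X../.X.]+1* (1,1)[O.O/XX./.X.]-1 (1,2)[O.O/X.X/.X.]-1 (2,0)[O.O/X../XX.]-1 (2,2)[O.O/X../.XX]-1
p2 O@[OXO/X../.X.]: (1,1)[OXO/XO./.X.]-1* (1,2)[OXO/X.O/.X.]-1 (2,0)[OXO/X../OX.]-1 (2,2)[OXO/X../.XO]-1
p3 X@[OXO/XO./.X.]: (1,2)[OXO/XOX/.X.]-1 (2,0)[OXO/XO./XX.]+1* (2,2)[OXO/XO./.XX]-1
p4 O@[OXO/XO./XX.] terminal -1; root [O.O/X../.X.] d7

X's best at [O.O/X../.X.]: (0,1)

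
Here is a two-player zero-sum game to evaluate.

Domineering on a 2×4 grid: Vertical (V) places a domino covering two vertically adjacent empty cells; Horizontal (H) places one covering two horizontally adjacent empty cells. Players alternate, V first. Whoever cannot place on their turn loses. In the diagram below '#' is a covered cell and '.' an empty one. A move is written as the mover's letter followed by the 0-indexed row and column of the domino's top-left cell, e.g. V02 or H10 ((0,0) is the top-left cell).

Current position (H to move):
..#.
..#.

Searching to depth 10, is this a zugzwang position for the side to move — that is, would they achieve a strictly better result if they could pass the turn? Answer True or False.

zugzwang(..#./..#., H) = False

[..#./..#.] H move#1: H00:+1/###./..#.*, H10:+1/..#./###.
[###./..#.] V move#2: V03:-1/####/..##*
[####/..##] H move#3: H10:+1/####/####*
[####/####] end (terminal -1, V#4); searched ..#./..#. to 10
if H skipped the turn, V would face:
~ [..#./..#.] V move#1: V00:+1/#.#./#.#.*, V01:+1/.##./.##., V03:-1/..##/..##
~ [#.#./#.#.] end (terminal -1, H#2); searched ..#./..#. to 10
compare (H): move=+1 vs pass=-1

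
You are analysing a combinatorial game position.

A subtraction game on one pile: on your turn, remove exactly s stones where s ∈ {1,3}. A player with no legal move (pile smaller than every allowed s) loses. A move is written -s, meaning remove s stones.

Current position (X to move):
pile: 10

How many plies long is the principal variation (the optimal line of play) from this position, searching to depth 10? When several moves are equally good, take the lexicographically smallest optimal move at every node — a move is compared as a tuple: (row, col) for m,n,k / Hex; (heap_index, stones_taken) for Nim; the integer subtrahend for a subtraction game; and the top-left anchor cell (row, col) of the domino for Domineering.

ply 1, X at 10 | -1=-1→9*; -3=-1→7
ply 2, O at 9 | -1=+1→8*; -3=+1→6
ply 3, X at 8 | -1=-1→7*; -3=-1→5
ply 4, O at 7 | -1=+1→6*; -3=+1→4
ply 5, X at 6 | -1=-1→5*; -3=-1→3
ply 6, O at 5 | -1=+1→4*; -3=+1→2
ply 7, X at 4 | -1=-1→3*; -3=-1→1
ply 8, O at 3 | -1=+1→2*; -3=+1→0
ply 9, X at 2 | -1=-1→1*
ply 10, O at 1 | -1=+1→0*
ply 11: 0 is terminal -1 (X); from 10 depth 10

PV length from [10]: 10 plies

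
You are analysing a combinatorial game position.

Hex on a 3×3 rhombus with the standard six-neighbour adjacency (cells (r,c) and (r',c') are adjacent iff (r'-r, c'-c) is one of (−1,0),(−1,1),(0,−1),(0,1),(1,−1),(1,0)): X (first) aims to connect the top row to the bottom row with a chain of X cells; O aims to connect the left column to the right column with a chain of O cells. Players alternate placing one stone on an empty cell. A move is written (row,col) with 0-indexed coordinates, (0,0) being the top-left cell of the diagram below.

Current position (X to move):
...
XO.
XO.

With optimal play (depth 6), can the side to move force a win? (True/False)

p1 X@[.../XO./XO.]: (0,0)[X../XO./XO.]+1* (0,1)[.X./XO./XO.]+1 (0,2)[..X/XO./XO.]+1 (1,2)[.../XOX/XO.]+1 (2,2)[.../XO./XOX]+1
p2 O@[X../XO./XO.] terminal -1; root [.../XO./XO.] d6

X winning at [.../XO./XO.]: True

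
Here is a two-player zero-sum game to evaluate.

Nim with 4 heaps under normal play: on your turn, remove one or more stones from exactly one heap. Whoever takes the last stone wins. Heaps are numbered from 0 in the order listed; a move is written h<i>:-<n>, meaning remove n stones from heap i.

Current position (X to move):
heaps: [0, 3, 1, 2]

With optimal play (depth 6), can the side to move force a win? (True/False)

ply 1, X at (0,3,1,2) | h1:-1=-1→(0,2,1,2)*; h1:-2=-1→(0,1,1,2); h1:-3=-1→(0,0,1,2); h2:-1=-1→(0,3,0,2); h3:-1=-1→(0,3,1,1); h3:-2=-1→(0,3,1,0)
ply 2, O at (0,2,1,2) | h1:-1=-1→(0,1,1,2); h1:-2=-1→(0,0,1,2); h2:-1=+1→(0,2,0,2)*; h3:-1=-1→(0,2,1,1); h3:-2=-1→(0,2,1,0)
ply 3, X at (0,2,0,2) | h1:-1=-1→(0,1,0,2)*; h1:-2=-1→(0,0,0,2); h3:-1=-1→(0,2,0,1); h3:-2=-1→(0,2,0,0)
ply 4, O at (0,1,0,2) | h1:-1=-1→(0,0,0,2); h3:-1=+1→(0,1,0,1)*; h3:-2=-1→(0,1,0,0)
ply 5, X at (0,1,0,1) | h1:-1=-1→(0,0,0,1)*; h3:-1=-1→(0,1,0,0)
ply 6, O at (0,0,0,1) | h3:-1=+1→(0,0,0,0)*
ply 7: (0,0,0,0) is terminal -1 (X); from (0,3,1,2) depth 6

X winning at [(0,3,1,2)]: False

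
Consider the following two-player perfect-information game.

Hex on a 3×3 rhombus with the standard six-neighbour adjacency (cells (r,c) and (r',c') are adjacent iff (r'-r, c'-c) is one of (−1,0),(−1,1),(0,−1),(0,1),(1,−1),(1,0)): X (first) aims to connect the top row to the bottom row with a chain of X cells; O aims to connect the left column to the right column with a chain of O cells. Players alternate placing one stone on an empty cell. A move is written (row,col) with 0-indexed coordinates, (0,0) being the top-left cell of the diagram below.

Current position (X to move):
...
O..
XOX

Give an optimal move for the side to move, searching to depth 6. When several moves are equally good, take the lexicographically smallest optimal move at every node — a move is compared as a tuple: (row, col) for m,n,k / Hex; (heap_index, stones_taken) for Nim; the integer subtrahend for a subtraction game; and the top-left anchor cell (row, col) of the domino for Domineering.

X's best at [.../O../XOX]: (0,2)

p1 X@[.../O../XOX]: (0,0)[X../O../XOX]-1 (0,1)[.X./O../XOX]-1 (0,2)[..X/O../XOX]+1* (1,1)[.../OX./XOX]+1 (1,2)[.../O.X/XOX]-1
p2 O@[..X/O../XOX]: (0,0)[O.X/O../XOX]-1* (0,1)[.OX/O../XOX]-1 (1,1)[..X/OO./XOX]-1 (1,2)[..X/O.O/XOX]-1
p3 X@[O.X/O../XOX]: (0,1)[OXX/O../XOX]+1* (1,1)[O.X/OX./XOX]+1 (1,2)[O.X/O.X/XOX]+1
p4 O@[OXX/O../XOX]: (1,1)[OXX/OO./XOX]-1* (1,2)[OXX/O.O/XOX]-1
p5 X@[OXX/OO./XOX]: (1,2)[OXX/OOX/XOX]+1*
p6 O@[OXX/OOX/XOX] terminal -1; root [.../O../XOX] d6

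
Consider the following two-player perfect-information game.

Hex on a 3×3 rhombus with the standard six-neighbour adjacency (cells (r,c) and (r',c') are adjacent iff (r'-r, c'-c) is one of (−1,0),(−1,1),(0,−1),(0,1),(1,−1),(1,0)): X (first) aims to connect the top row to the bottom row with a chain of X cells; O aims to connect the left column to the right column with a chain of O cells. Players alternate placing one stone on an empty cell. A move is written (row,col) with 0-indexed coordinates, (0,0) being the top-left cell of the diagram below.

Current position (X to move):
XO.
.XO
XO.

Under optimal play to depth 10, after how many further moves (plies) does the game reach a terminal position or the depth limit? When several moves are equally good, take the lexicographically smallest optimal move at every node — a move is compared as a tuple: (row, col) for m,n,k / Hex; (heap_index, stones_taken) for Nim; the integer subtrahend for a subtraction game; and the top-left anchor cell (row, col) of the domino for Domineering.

PV length from [XO./.XO/XO.]: 1 ply

p1 X@[XO./.XO/XO.]: (0,2)[XOX/.XO/XO.]+1* (1,0)[XO./XXO/XO.]+1 (2,2)[XO./.XO/XOX]+1
p2 O@[XOX/.XO/XO.] terminal -1; root [XO./.XO/XO.] d10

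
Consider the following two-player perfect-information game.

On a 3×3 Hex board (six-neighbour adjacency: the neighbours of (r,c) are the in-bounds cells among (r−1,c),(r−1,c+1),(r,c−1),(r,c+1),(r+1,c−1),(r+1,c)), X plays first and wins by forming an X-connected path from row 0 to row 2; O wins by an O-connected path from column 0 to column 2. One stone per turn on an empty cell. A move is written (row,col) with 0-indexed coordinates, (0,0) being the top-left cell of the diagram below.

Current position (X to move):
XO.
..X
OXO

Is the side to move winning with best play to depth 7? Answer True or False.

X winning at [XO./..X/OXO]: True

ply 1, X at XO./..X/OXO | (0,2)=+1→XOX/..X/OXO*; (1,0)=+1→XO./X.X/OXO; (1,1)=+1→XO./.XX/OXO
ply 2: XOX/..X/OXO is terminal -1 (O); from XO./..X/OXO depth 7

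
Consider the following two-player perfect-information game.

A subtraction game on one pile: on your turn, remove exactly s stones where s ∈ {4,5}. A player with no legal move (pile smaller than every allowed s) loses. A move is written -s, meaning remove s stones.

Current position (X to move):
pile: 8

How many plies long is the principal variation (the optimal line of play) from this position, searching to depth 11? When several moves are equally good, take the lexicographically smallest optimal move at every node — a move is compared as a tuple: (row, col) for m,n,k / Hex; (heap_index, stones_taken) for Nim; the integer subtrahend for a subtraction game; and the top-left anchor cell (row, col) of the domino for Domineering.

[8] X move#1: -4:-1/4, -5:+1/3*
[3] end (terminal -1, O#2); searched 8 to 11

PV length from [8]: 1 ply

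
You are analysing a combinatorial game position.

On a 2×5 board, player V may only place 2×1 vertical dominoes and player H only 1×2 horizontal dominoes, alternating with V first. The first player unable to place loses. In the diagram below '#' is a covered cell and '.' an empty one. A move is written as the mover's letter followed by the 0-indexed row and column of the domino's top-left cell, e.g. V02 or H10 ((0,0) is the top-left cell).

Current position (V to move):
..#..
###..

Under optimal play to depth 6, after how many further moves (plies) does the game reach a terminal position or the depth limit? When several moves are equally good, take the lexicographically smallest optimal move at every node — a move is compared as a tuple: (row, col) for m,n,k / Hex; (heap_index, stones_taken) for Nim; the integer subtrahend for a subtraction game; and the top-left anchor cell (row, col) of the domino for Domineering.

ply 1, V at ..#../###.. | V03=+1→..##./####.*; V04=+1→..#.#/###.#
ply 2, H at ..##./####. | H00=-1→####./####.*
ply 3, V at ####./####. | V04=+1→#####/#####*
ply 4: #####/##### is terminal -1 (H); from ..#../###.. depth 6

PV length from [..#../###..]: 3 plies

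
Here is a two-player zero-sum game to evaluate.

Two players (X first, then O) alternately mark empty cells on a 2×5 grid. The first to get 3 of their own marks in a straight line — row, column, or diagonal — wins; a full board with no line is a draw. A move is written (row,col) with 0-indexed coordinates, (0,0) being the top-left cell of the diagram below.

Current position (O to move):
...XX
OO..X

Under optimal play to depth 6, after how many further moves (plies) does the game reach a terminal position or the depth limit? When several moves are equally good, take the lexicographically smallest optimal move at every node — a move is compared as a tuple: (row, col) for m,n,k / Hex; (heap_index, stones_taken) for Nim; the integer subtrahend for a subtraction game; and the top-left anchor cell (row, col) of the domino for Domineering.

p1 O@[...XX/OO..X]: (0,0)[O..XX/OO..X]-1 (0,1)[.O.XX/OO..X]-1 (0,2)[..OXX/OO..X]+0 (1,2)[...XX/OOO.X]+1* (1,3)[...XX/OO.OX]-1
p2 X@[...XX/OOO.X] terminal -1; root [...XX/OO..X] d6

PV length from [...XX/OO..X]: 1 ply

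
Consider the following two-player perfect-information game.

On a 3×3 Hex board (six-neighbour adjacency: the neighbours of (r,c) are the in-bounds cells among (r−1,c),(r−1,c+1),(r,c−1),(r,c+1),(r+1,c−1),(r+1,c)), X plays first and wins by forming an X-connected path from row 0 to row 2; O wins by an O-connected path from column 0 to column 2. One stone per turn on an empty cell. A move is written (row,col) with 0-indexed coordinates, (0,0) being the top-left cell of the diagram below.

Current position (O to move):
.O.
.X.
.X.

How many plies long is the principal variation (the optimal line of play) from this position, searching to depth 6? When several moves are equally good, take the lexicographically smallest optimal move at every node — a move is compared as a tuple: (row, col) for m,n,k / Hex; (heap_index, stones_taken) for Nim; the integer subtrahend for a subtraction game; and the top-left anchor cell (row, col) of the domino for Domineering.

p1 O@[.O./.X./.X.]: (0,0)[OO./.X./.X.]-1 (0,2)[.OO/.X./.X.]+1* (1,0)[.O./OX./.X.]-1 (1,2)[.O./.XO/.X.]-1 (2,0)[.O./.X./OX.]-1 (2,2)[.O./.X./.XO]-1
p2 X@[.OO/.X./.X.]: (0,0)[XOO/.X./.X.]-1* (1,0)[.OO/XX./.X.]-1 (1,2)[.OO/.XX/.X.]-1 (2,0)[.OO/.X./XX.]-1 (2,2)[.OO/.X./.XX]-1
p3 O@[XOO/.X./.X.]: (1,0)[XOO/OX./.X.]+1* (1,2)[XOO/.XO/.X.]-1 (2,0)[XOO/.X./OX.]-1 (2,2)[XOO/.X./.XO]-1
p4 X@[XOO/OX./.X.] terminal -1; root [.O./.X./.X.] d6

PV length from [.O./.X./.X.]: 3 plies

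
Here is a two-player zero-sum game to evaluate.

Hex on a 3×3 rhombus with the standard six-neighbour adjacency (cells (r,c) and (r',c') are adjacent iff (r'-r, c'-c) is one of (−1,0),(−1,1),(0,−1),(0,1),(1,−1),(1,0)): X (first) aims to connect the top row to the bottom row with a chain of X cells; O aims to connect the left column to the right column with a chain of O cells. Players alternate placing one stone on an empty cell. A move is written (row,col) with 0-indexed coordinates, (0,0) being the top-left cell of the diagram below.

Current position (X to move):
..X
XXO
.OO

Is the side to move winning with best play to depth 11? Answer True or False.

X winning at [..X/XXO/.OO]: True

ply 1, X at ..X/XXO/.OO | (0,0)=-1→X.X/XXO/.OO; (0,1)=-1→.XX/XXO/.OO; (2,0)=+1→..X/XXO/XOO*
ply 2: ..X/XXO/XOO is terminal -1 (O); from ..X/XXO/.OO depth 11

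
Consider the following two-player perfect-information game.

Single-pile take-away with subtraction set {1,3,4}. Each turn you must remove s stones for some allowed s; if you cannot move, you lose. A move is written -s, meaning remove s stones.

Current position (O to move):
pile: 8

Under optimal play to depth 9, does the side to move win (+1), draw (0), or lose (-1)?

p1 O@[8]: -1[7]+1* -3[5]-1 -4[4]-1
p2 X@[7]: -1[6]-1* -3[4]-1 -4[3]-1
p3 O@[6]: -1[5]-1 -3[3]-1 -4[2]+1*
p4 X@[2]: -1[1]-1*
p5 O@[1]: -1[0]+1*
p6 X@[0] terminal -1; root [8] d9

value(8, O) = +1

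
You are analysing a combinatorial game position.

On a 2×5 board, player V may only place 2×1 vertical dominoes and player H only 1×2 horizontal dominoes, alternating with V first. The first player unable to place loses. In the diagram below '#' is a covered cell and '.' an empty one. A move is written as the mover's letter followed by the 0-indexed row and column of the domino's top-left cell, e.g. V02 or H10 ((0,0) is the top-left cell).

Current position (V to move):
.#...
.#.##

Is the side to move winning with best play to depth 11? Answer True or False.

p1 V@[.#.../.#.##]: V00[##.../##.##]-1 V02[.##../.####]+1*
p2 H@[.##../.####]: H03[.####/.####]-1*
p3 V@[.####/.####]: V00[#####/#####]+1*
p4 H@[#####/#####] terminal -1; root [.#.../.#.##] d11

V winning at [.#.../.#.##]: True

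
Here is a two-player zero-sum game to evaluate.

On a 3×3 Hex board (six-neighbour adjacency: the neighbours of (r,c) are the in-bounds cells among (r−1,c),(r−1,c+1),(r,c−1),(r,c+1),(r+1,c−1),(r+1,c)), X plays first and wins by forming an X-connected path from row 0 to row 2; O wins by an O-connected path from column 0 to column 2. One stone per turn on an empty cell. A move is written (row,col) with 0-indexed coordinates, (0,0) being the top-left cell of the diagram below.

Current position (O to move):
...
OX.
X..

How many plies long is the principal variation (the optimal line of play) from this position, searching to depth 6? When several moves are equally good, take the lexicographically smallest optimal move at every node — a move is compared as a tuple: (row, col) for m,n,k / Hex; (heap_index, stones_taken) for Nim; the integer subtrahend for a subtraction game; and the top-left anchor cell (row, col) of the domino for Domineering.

[.../OX./X..] O move#1: (0,0):-1/O../OX./X..*, (0,1):-1/.O./OX./X.., (0,2):-1/..O/OX./X.., (1,2):-1/.../OXO/X.., (2,1):-1/.../OX./XO., (2,2):-1/.../OX./X.O
[O../OX./X..] X move#2: (0,1):+1/OX./OX./X..*, (0,2):+1/O.X/OX./X.., (1,2):+1/O../OXX/X.., (2,1):+1/O../OX./XX., (2,2):+1/O../OX./X.X
[OX./OX./X..] end (terminal -1, O#3); searched .../OX./X.. to 6

PV length from [.../OX./X..]: 2 plies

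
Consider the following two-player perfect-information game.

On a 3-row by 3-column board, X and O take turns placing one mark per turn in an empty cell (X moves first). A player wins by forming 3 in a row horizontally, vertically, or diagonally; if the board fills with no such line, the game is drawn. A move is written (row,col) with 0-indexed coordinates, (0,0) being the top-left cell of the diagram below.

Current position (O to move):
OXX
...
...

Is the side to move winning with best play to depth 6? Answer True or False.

O winning at [OXX/.../...]: True

p1 O@[OXX/.../...]: (1,0)[OXX/O../...]+1* (1,1)[OXX/.O./...]+0 (1,2)[OXX/..O/...]-1 (2,0)[OXX/.../O..]+1 (2,1)[OXX/.../.O.]+0 (2,2)[OXX/.../..O]-1
p2 X@[OXX/O../...]: (1,1)[OXX/OX./...]-1* (1,2)[OXX/O.X/...]-1 (2,0)[OXX/O../X..]-1 (2,1)[OXX/O../.X.]-1 (2,2)[OXX/O../..X]-1
p3 O@[OXX/OX./...]: (1,2)[OXX/OXO/...]-1 (2,0)[OXX/OX./O..]+1* (2,1)[OXX/OX./.O.]-1 (2,2)[OXX/OX./..O]-1
p4 X@[OXX/OX./O..] terminal -1; root [OXX/.../...] d6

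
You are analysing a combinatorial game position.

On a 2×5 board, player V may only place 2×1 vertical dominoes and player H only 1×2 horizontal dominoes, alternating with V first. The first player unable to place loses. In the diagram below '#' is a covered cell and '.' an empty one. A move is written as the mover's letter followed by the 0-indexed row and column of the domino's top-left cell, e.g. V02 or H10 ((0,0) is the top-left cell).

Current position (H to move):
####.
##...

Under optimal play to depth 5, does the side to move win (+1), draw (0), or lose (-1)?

value(####./##..., H) = +1

ply 1, H at ####./##... | H12=-1→####./####.; H13=+1→####./##.##*
ply 2: ####./##.## is terminal -1 (V); from ####./##... depth 5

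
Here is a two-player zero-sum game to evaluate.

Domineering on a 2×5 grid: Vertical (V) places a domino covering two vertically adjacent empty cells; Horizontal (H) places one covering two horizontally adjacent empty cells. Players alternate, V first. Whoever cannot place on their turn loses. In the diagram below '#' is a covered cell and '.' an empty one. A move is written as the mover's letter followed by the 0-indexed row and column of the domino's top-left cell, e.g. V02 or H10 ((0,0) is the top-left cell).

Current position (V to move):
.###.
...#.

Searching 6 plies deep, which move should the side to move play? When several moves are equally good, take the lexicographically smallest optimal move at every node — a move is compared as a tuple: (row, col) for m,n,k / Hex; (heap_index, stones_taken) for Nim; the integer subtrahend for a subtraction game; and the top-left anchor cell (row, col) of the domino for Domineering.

V's best at [.###./...#.]: V00

ply 1, V at .###./...#. | V00=+1→####./#..#.*; V04=-1→.####/...##
ply 2, H at ####./#..#. | H11=-1→####./####.*
ply 3, V at ####./####. | V04=+1→#####/#####*
ply 4: #####/##### is terminal -1 (H); from .###./...#. depth 6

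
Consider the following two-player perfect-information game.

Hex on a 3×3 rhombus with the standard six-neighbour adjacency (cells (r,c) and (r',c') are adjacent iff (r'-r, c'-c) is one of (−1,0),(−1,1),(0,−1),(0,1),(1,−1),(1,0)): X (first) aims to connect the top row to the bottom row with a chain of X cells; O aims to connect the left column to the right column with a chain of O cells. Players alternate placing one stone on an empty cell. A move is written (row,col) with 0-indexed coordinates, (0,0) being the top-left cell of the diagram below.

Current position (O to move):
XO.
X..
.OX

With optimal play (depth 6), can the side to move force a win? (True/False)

O winning at [XO./X../.OX]: False

[XO./X../.OX] O move#1: (0,2):-1/XOO/X../.OX*, (1,1):-1/XO./XO./.OX, (1,2):-1/XO./X.O/.OX, (2,0):-1/XO./X../OOX
[XOO/X../.OX] X move#2: (1,1):+1/XOO/XX./.OX*, (1,2):+1/XOO/X.X/.OX, (2,0):+1/XOO/X../XOX
[XOO/XX./.OX] O move#3: (1,2):-1/XOO/XXO/.OX*, (2,0):-1/XOO/XX./OOX
[XOO/XXO/.OX] X move#4: (2,0):+1/XOO/XXO/XOX*
[XOO/XXO/XOX] end (terminal -1, O#5); searched XO./X../.OX to 6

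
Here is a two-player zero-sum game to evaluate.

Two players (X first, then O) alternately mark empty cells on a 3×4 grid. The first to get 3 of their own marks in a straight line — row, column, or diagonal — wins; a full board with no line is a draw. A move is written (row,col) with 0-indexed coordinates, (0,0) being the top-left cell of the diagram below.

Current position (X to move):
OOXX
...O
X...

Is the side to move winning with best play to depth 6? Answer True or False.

X winning at [OOXX/...O/X...]: True

ply 1, X at OOXX/...O/X... | (1,0)=-1→OOXX/X..O/X...; (1,1)=+1→OOXX/.X.O/X...*; (1,2)=+1→OOXX/..XO/X...; (2,1)=+1→OOXX/...O/XX..; (2,2)=+1→OOXX/...O/X.X.; (2,3)=-1→OOXX/...O/X..X
ply 2: OOXX/.X.O/X... is terminal -1 (O); from OOXX/...O/X... depth 6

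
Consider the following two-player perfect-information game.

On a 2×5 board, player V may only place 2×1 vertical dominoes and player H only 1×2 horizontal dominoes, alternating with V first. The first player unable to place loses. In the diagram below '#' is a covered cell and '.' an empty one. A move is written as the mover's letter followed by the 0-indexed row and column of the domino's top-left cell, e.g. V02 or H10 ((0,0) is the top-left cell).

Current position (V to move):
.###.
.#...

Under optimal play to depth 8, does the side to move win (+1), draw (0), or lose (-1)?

value(.###./.#..., V) = +1

[.###./.#...] V move#1: V00:-1/####./##..., V04:+1/.####/.#..#*
[.####/.#..#] H move#2: H12:-1/.####/.####*
[.####/.####] V move#3: V00:+1/#####/#####*
[#####/#####] end (terminal -1, H#4); searched .###./.#... to 8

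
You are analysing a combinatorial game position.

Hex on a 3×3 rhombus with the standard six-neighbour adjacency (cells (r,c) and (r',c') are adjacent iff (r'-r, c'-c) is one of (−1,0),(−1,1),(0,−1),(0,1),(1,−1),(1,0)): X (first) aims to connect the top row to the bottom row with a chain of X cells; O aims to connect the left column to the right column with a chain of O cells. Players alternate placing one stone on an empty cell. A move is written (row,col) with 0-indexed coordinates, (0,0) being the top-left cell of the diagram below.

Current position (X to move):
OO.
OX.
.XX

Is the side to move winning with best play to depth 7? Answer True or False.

X winning at [OO./OX./.XX]: True

p1 X@[OO./OX./.XX]: (0,2)[OOX/OX./.XX]+1* (1,2)[OO./OXX/.XX]-1 (2,0)[OO./OX./XXX]-1
p2 O@[OOX/OX./.XX] terminal -1; root [OO./OX./.XX] d7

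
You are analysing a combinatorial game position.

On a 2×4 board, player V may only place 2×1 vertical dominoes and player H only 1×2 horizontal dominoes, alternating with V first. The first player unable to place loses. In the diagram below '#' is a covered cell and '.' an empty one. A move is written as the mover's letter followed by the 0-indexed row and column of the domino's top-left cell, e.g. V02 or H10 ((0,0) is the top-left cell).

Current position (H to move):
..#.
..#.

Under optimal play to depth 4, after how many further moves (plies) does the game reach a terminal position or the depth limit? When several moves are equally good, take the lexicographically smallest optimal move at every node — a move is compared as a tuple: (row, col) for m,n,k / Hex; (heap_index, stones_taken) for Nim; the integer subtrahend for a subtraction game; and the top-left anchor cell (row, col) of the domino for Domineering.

PV length from [..#./..#.]: 3 plies

p1 H@[..#./..#.]: H00[###./..#.]+1* H10[..#./###.]+1
p2 V@[###./..#.]: V03[####/..##]-1*
p3 H@[####/..##]: H10[####/####]+1*
p4 V@[####/####] terminal -1; root [..#./..#.] d4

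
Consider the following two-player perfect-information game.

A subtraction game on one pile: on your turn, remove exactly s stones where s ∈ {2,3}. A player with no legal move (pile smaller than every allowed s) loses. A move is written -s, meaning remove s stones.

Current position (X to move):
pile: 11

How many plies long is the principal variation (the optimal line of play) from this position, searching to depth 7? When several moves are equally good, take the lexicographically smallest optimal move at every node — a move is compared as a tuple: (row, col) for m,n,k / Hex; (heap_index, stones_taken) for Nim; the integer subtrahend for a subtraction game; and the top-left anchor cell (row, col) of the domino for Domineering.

PV length from [11]: 4 plies

[11] X move#1: -2:-1/9*, -3:-1/8
[9] O move#2: -2:-1/7, -3:+1/6*
[6] X move#3: -2:-1/4*, -3:-1/3
[4] O move#4: -2:-1/2, -3:+1/1*
[1] end (terminal -1, X#5); searched 11 to 7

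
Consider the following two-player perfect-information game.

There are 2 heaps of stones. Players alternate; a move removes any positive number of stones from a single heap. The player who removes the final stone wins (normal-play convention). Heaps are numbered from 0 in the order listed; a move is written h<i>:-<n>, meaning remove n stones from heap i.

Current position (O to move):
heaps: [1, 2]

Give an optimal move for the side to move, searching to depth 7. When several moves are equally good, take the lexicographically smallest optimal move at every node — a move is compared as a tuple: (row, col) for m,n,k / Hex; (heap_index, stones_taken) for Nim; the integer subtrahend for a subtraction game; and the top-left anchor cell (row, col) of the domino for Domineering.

O's best at [(1,2)]: h1:-1

p1 O@[(1,2)]: h0:-1[(0,2)]-1 h1:-1[(1,1)]+1* h1:-2[(1,0)]-1
p2 X@[(1,1)]: h0:-1[(0,1)]-1* h1:-1[(1,0)]-1
p3 O@[(0,1)]: h1:-1[(0,0)]+1*
p4 X@[(0,0)] terminal -1; root [(1,2)] d7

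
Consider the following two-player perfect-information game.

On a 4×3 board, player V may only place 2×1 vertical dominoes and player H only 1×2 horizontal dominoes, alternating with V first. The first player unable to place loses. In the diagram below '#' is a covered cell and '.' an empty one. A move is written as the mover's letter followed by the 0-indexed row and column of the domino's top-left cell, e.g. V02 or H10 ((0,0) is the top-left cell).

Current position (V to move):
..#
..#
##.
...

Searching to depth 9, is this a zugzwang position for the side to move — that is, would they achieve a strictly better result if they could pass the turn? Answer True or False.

p1 V@[..#/..#/##./...]: V00[#.#/#.#/##./...]+1* V01[.##/.##/##./...]+1 V22[..#/..#/###/..#]-1
p2 H@[#.#/#.#/##./...]: H30[#.#/#.#/##./##.]-1* H31[#.#/#.#/##./.##]-1
p3 V@[#.#/#.#/##./##.]: V01[###/###/##./##.]+1* V22[#.#/#.#/###/###]+1
p4 H@[###/###/##./##.] terminal -1; root [..#/..#/##./...] d9
pass branch (H moves first from the same position):
  | p1 H@[..#/..#/##./...]: H00[###/..#/##./...]+1* H10[..#/###/##./...]+1 H30[..#/..#/##./##.]-1 H31[..#/..#/##./.##]-1
  | p2 V@[###/..#/##./...]: V22[###/..#/###/..#]-1*
  | p3 H@[###/..#/###/..#]: H10[###/###/###/..#]+1* H30[###/..#/###/###]+1
  | p4 V@[###/###/###/..#] terminal -1; root [..#/..#/##./...] d9
V moving scores +1; V passing scores -1

zugzwang(..#/..#/##./..., V) = False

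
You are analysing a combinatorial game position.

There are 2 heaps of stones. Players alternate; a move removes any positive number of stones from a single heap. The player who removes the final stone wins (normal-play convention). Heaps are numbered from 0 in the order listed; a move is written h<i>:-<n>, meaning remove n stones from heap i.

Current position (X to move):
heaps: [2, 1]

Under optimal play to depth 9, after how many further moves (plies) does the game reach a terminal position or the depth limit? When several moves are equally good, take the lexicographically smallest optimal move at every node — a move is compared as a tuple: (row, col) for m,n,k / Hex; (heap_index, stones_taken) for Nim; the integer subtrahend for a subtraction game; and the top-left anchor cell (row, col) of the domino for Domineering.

PV length from [(2,1)]: 3 plies

p1 X@[(2,1)]: h0:-1[(1,1)]+1* h0:-2[(0,1)]-1 h1:-1[(2,0)]-1
p2 O@[(1,1)]: h0:-1[(0,1)]-1* h1:-1[(1,0)]-1
p3 X@[(0,1)]: h1:-1[(0,0)]+1*
p4 O@[(0,0)] terminal -1; root [(2,1)] d9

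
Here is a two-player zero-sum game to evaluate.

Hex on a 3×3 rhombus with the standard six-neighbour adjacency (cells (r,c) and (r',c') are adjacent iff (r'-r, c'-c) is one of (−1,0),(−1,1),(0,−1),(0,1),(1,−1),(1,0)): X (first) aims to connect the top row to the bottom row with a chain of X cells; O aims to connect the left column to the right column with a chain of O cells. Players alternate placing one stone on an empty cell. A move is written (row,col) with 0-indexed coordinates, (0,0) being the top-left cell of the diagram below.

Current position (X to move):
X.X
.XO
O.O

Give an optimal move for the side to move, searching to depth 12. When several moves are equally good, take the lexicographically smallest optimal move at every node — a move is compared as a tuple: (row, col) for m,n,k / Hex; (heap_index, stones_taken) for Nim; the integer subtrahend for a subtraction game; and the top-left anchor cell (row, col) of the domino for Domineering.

X's best at [X.X/.XO/O.O]: (2,1)

p1 X@[X.X/.XO/O.O]: (0,1)[XXX/.XO/O.O]-1 (1,0)[X.X/XXO/O.O]-1 (2,1)[X.X/.XO/OXO]+1*
p2 O@[X.X/.XO/OXO] terminal -1; root [X.X/.XO/O.O] d12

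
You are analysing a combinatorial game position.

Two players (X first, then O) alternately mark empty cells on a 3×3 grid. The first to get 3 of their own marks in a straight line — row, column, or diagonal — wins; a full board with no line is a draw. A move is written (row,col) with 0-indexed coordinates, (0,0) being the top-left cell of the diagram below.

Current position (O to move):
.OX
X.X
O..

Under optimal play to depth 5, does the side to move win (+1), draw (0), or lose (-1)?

value(.OX/X.X/O.., O) = -1

p1 O@[.OX/X.X/O..]: (0,0)[OOX/X.X/O..]-1* (1,1)[.OX/XOX/O..]-1 (2,1)[.OX/X.X/OO.]-1 (2,2)[.OX/X.X/O.O]-1
p2 X@[OOX/X.X/O..]: (1,1)[OOX/XXX/O..]+1* (2,1)[OOX/X.X/OX.]+1 (2,2)[OOX/X.X/O.X]+1
p3 O@[OOX/XXX/O..] terminal -1; root [.OX/X.X/O..] d5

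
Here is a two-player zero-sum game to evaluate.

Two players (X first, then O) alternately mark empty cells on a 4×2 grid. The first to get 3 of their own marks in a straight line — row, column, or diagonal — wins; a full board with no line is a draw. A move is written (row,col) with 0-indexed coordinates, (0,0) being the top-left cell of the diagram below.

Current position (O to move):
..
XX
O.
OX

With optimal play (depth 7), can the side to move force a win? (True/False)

p1 O@[../XX/O./OX]: (0,0)[O./XX/O./OX]-1 (0,1)[.O/XX/O./OX]-1 (2,1)[../XX/OO/OX]+0*
p2 X@[../XX/OO/OX]: (0,0)[X./XX/OO/OX]+0* (0,1)[.X/XX/OO/OX]+0
p3 O@[X./XX/OO/OX]: (0,1)[XO/XX/OO/OX]+0*
p4 X@[XO/XX/OO/OX] terminal +0; root [../XX/O./OX] d7

O winning at [../XX/O./OX]: False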